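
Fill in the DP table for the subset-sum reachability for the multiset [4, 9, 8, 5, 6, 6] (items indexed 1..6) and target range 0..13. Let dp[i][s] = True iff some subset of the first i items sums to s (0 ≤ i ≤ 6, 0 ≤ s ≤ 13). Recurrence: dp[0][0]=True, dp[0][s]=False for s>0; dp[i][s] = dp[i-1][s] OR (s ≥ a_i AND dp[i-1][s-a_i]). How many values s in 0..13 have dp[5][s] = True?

i\s   0   1   2   3   4   5   6   7   8   9  10  11  12  13
  0   T   F   F   F   F   F   F   F   F   F   F   F   F   F
  1   T   F   F   F   T   F   F   F   F   F   F   F   F   F
  2   T   F   F   F   T   F   F   F   F   T   F   F   F   T
  3   T   F   F   F   T   F   F   F   T   T   F   F   T   T
  4   T   F   F   F   T   T   F   F   T   T   F   F   T   T
  5   T   F   F   F   T   T   T   F   T   T   T   T   T   T
  6   T   F   F   F   T   T   T   F   T   T   T   T   T   T

10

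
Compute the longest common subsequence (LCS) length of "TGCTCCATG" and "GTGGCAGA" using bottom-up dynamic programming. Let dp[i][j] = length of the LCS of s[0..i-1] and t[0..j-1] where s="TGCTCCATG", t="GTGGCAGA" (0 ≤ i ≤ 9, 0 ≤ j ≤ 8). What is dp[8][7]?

   ''  G  T  G  G  C  A  G  A
''  0  0  0  0  0  0  0  0  0
 T  0  0  1  1  1  1  1  1  1
 G  0  1  1  2  2  2  2  2  2
 C  0  1  1  2  2  3  3  3  3
 T  0  1  2  2  2  3  3  3  3
 C  0  1  2  2  2  3  3  3  3
 C  0  1  2  2  2  3  3  3  3
 A  0  1  2  2  2  3  4  4  4
 T  0  1  2  2  2  3  4  4  4
 G  0  1  2  3  3  3  4  5  5

4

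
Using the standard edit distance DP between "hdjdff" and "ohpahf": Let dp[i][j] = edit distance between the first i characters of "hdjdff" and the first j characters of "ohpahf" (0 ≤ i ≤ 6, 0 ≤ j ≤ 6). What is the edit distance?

5

   ''  o  h  p  a  h  f
''  0  1  2  3  4  5  6
 h  1  1  1  2  3  4  5
 d  2  2  2  2  3  4  5
 j  3  3  3  3  3  4  5
 d  4  4  4  4  4  4  5
 f  5  5  5  5  5  5  4
 f  6  6  6  6  6  6  5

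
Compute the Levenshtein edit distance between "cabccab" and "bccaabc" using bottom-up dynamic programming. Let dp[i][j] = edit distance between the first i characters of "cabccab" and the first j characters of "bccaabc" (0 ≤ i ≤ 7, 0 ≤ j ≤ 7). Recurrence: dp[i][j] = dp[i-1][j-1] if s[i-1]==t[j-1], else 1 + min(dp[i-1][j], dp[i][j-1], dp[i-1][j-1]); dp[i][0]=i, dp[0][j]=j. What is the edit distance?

   ''  b  c  c  a  a  b  c
''  0  1  2  3  4  5  6  7
 c  1  1  1  2  3  4  5  6
 a  2  2  2  2  2  3  4  5
 b  3  2  3  3  3  3  3  4
 c  4  3  2  3  4  4  4  3
 c  5  4  3  2  3  4  5  4
 a  6  5  4  3  2  3  4  5
 b  7  6  5  4  3  3  3  4

4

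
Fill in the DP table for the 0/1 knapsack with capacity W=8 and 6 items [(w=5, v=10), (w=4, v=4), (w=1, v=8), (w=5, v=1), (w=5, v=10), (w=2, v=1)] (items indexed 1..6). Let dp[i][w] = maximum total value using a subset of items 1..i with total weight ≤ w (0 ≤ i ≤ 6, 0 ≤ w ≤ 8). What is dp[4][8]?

i\w   0   1   2   3   4   5   6   7   8
  0   0   0   0   0   0   0   0   0   0
  1   0   0   0   0   0  10  10  10  10
  2   0   0   0   0   4  10  10  10  10
  3   0   8   8   8   8  12  18  18  18
  4   0   8   8   8   8  12  18  18  18
  5   0   8   8   8   8  12  18  18  18
  6   0   8   8   9   9  12  18  18  19

18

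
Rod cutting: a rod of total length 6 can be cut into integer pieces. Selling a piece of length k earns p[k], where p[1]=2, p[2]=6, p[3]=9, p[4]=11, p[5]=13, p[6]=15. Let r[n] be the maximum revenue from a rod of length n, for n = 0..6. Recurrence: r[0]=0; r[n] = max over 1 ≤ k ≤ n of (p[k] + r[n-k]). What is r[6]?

18

   n    0    1    2    3    4    5    6
r[n]    0    2    6    9   12   15   18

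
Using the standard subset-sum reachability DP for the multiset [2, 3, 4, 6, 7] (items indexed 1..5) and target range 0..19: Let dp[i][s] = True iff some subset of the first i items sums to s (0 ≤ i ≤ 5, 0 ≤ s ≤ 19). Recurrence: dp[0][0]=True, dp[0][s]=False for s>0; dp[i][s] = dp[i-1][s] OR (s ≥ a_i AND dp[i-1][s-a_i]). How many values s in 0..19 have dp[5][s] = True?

19

i\s   0   1   2   3   4   5   6   7   8   9  10  11  12  13  14  15  16  17  18  19
  0   T   F   F   F   F   F   F   F   F   F   F   F   F   F   F   F   F   F   F   F
  1   T   F   T   F   F   F   F   F   F   F   F   F   F   F   F   F   F   F   F   F
  2   T   F   T   T   F   T   F   F   F   F   F   F   F   F   F   F   F   F   F   F
  3   T   F   T   T   T   T   T   T   F   T   F   F   F   F   F   F   F   F   F   F
  4   T   F   T   T   T   T   T   T   T   T   T   T   T   T   F   T   F   F   F   F
  5   T   F   T   T   T   T   T   T   T   T   T   T   T   T   T   T   T   T   T   T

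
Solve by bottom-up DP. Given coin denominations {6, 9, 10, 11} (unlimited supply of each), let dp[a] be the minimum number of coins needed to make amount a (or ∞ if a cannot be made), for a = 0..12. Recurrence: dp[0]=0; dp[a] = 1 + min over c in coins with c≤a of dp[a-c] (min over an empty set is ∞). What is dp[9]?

 a  0  1  2  3  4  5  6  7  8  9 10 11 12
dp  0  -  -  -  -  -  1  -  -  1  1  1  2
(- denotes ∞ / unreachable)

1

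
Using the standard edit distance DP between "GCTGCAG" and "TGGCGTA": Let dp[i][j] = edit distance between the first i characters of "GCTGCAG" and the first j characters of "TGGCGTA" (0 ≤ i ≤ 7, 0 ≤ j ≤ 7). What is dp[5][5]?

4

   ''  T  G  G  C  G  T  A
''  0  1  2  3  4  5  6  7
 G  1  1  1  2  3  4  5  6
 C  2  2  2  2  2  3  4  5
 T  3  2  3  3  3  3  3  4
 G  4  3  2  3  4  3  4  4
 C  5  4  3  3  3  4  4  5
 A  6  5  4  4  4  4  5  4
 G  7  6  5  4  5  4  5  5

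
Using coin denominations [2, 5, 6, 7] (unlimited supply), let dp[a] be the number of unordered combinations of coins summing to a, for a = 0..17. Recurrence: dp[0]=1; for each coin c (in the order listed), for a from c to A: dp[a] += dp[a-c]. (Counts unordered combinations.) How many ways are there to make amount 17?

after  coin     0     1     2     3     4     5     6     7     8     9    10    11    12    13    14    15    16    17
          2     1     0     1     0     1     0     1     0     1     0     1     0     1     0     1     0     1     0
          5     1     0     1     0     1     1     1     1     1     1     2     1     2     1     2     2     2     2
          6     1     0     1     0     1     1     2     1     2     1     3     2     4     2     4     3     5     4
          7     1     0     1     0     1     1     2     2     2     2     3     3     5     4     6     5     7     7

7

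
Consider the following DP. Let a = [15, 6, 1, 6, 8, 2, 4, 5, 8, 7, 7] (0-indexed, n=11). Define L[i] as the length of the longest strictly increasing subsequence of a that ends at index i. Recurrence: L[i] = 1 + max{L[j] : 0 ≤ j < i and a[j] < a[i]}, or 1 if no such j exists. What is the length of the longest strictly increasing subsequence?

   i    0    1    2    3    4    5    6    7    8    9   10
a[i]   15    6    1    6    8    2    4    5    8    7    7
L[i]    1    1    1    2    3    2    3    4    5    5    5

5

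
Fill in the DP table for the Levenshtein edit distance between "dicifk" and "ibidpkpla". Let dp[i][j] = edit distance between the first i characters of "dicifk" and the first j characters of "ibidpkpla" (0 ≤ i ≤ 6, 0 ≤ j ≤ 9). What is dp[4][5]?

   ''  i  b  i  d  p  k  p  l  a
''  0  1  2  3  4  5  6  7  8  9
 d  1  1  2  3  3  4  5  6  7  8
 i  2  1  2  2  3  4  5  6  7  8
 c  3  2  2  3  3  4  5  6  7  8
 i  4  3  3  2  3  4  5  6  7  8
 f  5  4  4  3  3  4  5  6  7  8
 k  6  5  5  4  4  4  4  5  6  7

4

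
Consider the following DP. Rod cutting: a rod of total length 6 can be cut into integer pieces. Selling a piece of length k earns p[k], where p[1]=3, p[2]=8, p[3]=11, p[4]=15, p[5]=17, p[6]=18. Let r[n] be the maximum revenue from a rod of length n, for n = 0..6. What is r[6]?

24

   n    0    1    2    3    4    5    6
r[n]    0    3    8   11   16   19   24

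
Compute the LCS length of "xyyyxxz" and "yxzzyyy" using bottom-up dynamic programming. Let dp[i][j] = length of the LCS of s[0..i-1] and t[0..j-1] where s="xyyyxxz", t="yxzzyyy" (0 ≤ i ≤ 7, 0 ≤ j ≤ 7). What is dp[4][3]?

   ''  y  x  z  z  y  y  y
''  0  0  0  0  0  0  0  0
 x  0  0  1  1  1  1  1  1
 y  0  1  1  1  1  2  2  2
 y  0  1  1  1  1  2  3  3
 y  0  1  1  1  1  2  3  4
 x  0  1  2  2  2  2  3  4
 x  0  1  2  2  2  2  3  4
 z  0  1  2  3  3  3  3  4

1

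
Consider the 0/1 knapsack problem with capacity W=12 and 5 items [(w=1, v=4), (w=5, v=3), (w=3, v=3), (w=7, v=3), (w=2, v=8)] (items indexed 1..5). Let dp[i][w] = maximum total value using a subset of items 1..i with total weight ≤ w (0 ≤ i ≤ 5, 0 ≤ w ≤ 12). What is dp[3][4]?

7

i\w   0   1   2   3   4   5   6   7   8   9  10  11  12
  0   0   0   0   0   0   0   0   0   0   0   0   0   0
  1   0   4   4   4   4   4   4   4   4   4   4   4   4
  2   0   4   4   4   4   4   7   7   7   7   7   7   7
  3   0   4   4   4   7   7   7   7   7  10  10  10  10
  4   0   4   4   4   7   7   7   7   7  10  10  10  10
  5   0   4   8  12  12  12  15  15  15  15  15  18  18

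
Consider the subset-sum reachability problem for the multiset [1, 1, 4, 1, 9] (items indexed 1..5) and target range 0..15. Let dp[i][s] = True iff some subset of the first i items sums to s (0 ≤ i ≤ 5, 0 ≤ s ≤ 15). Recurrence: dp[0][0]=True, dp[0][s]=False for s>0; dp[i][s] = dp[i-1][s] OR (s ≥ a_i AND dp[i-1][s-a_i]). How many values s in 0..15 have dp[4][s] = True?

8

i\s   0   1   2   3   4   5   6   7   8   9  10  11  12  13  14  15
  0   T   F   F   F   F   F   F   F   F   F   F   F   F   F   F   F
  1   T   T   F   F   F   F   F   F   F   F   F   F   F   F   F   F
  2   T   T   T   F   F   F   F   F   F   F   F   F   F   F   F   F
  3   T   T   T   F   T   T   T   F   F   F   F   F   F   F   F   F
  4   T   T   T   T   T   T   T   T   F   F   F   F   F   F   F   F
  5   T   T   T   T   T   T   T   T   F   T   T   T   T   T   T   T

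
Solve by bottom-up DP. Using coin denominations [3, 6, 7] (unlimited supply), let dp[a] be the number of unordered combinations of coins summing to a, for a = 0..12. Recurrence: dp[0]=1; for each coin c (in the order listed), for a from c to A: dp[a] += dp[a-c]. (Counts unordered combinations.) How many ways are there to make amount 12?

3

after  coin     0     1     2     3     4     5     6     7     8     9    10    11    12
          3     1     0     0     1     0     0     1     0     0     1     0     0     1
          6     1     0     0     1     0     0     2     0     0     2     0     0     3
          7     1     0     0     1     0     0     2     1     0     2     1     0     3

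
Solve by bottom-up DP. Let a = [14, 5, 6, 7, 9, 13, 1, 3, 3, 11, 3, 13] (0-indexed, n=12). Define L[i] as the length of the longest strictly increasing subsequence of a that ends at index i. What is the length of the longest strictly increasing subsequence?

   i    0    1    2    3    4    5    6    7    8    9   10   11
a[i]   14    5    6    7    9   13    1    3    3   11    3   13
L[i]    1    1    2    3    4    5    1    2    2    5    2    6

6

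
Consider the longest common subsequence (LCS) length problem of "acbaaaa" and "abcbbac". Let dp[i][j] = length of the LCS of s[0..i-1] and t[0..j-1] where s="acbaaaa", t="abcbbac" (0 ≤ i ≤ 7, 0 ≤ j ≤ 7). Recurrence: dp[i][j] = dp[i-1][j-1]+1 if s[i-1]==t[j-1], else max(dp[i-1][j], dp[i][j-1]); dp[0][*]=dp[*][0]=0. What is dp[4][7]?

   ''  a  b  c  b  b  a  c
''  0  0  0  0  0  0  0  0
 a  0  1  1  1  1  1  1  1
 c  0  1  1  2  2  2  2  2
 b  0  1  2  2  3  3  3  3
 a  0  1  2  2  3  3  4  4
 a  0  1  2  2  3  3  4  4
 a  0  1  2  2  3  3  4  4
 a  0  1  2  2  3  3  4  4

4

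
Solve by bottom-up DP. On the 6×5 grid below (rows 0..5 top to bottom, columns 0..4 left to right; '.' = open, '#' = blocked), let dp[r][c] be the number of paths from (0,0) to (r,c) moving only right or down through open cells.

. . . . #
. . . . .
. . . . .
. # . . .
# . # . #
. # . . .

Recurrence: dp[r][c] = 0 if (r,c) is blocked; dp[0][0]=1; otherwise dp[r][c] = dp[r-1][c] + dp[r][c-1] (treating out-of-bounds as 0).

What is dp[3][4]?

r\c   0   1   2   3   4
  0   1   1   1   1   0
  1   1   2   3   4   4
  2   1   3   6  10  14
  3   1   0   6  16  30
  4   0   0   0  16   0
  5   0   0   0  16  16

30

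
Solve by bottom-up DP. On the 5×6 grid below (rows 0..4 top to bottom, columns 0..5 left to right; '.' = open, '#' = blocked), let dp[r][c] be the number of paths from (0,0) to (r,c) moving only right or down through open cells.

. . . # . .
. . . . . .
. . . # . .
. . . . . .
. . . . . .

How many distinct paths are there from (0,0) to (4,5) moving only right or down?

r\c   0   1   2   3   4   5
  0   1   1   1   0   0   0
  1   1   2   3   3   3   3
  2   1   3   6   0   3   6
  3   1   4  10  10  13  19
  4   1   5  15  25  38  57

57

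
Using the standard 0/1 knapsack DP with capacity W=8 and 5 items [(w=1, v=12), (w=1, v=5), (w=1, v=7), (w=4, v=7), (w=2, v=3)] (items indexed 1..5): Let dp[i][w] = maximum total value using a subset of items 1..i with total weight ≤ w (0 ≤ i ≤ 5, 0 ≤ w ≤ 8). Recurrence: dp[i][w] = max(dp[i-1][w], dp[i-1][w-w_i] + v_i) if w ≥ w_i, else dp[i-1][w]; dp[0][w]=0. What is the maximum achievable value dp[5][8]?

i\w   0   1   2   3   4   5   6   7   8
  0   0   0   0   0   0   0   0   0   0
  1   0  12  12  12  12  12  12  12  12
  2   0  12  17  17  17  17  17  17  17
  3   0  12  19  24  24  24  24  24  24
  4   0  12  19  24  24  24  26  31  31
  5   0  12  19  24  24  27  27  31  31

31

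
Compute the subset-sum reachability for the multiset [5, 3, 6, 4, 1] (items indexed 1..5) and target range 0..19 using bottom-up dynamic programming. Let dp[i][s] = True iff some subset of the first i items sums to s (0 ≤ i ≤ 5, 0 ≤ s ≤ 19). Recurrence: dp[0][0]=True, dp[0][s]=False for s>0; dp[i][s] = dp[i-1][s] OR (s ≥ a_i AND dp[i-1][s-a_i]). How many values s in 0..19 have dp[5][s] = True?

i\s   0   1   2   3   4   5   6   7   8   9  10  11  12  13  14  15  16  17  18  19
  0   T   F   F   F   F   F   F   F   F   F   F   F   F   F   F   F   F   F   F   F
  1   T   F   F   F   F   T   F   F   F   F   F   F   F   F   F   F   F   F   F   F
  2   T   F   F   T   F   T   F   F   T   F   F   F   F   F   F   F   F   F   F   F
  3   T   F   F   T   F   T   T   F   T   T   F   T   F   F   T   F   F   F   F   F
  4   T   F   F   T   T   T   T   T   T   T   T   T   T   T   T   T   F   F   T   F
  5   T   T   F   T   T   T   T   T   T   T   T   T   T   T   T   T   T   F   T   T

18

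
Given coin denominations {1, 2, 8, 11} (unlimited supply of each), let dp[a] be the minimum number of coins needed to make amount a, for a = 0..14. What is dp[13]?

 a  0  1  2  3  4  5  6  7  8  9 10 11 12 13 14
dp  0  1  1  2  2  3  3  4  1  2  2  1  2  2  3

2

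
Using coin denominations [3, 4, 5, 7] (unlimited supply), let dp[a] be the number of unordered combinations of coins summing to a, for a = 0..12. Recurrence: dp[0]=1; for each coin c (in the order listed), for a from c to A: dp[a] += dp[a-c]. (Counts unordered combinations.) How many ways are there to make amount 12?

4

after  coin     0     1     2     3     4     5     6     7     8     9    10    11    12
          3     1     0     0     1     0     0     1     0     0     1     0     0     1
          4     1     0     0     1     1     0     1     1     1     1     1     1     2
          5     1     0     0     1     1     1     1     1     2     2     2     2     3
          7     1     0     0     1     1     1     1     2     2     2     3     3     4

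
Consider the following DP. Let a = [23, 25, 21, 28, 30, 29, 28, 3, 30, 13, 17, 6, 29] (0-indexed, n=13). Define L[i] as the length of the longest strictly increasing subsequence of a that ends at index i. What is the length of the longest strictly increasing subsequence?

5

   i    0    1    2    3    4    5    6    7    8    9   10   11   12
a[i]   23   25   21   28   30   29   28    3   30   13   17    6   29
L[i]    1    2    1    3    4    4    3    1    5    2    3    2    4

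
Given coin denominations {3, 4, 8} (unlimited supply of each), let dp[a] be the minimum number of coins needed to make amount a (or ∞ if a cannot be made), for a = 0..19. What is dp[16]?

 a  0  1  2  3  4  5  6  7  8  9 10 11 12 13 14 15 16 17 18 19
dp  0  -  -  1  1  -  2  2  1  3  3  2  2  4  3  3  2  4  4  3
(- denotes ∞ / unreachable)

2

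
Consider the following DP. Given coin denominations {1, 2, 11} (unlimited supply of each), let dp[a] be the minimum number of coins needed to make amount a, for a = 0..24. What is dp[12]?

 a  0  1  2  3  4  5  6  7  8  9 10 11 12 13 14 15 16 17 18 19 20 21 22 23 24
dp  0  1  1  2  2  3  3  4  4  5  5  1  2  2  3  3  4  4  5  5  6  6  2  3  3

2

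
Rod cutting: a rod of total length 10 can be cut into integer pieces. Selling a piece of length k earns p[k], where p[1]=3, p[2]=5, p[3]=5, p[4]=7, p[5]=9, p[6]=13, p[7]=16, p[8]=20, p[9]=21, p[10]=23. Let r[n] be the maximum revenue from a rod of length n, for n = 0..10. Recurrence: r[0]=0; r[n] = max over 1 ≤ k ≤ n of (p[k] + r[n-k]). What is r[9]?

   n    0    1    2    3    4    5    6    7    8    9   10
r[n]    0    3    6    9   12   15   18   21   24   27   30

27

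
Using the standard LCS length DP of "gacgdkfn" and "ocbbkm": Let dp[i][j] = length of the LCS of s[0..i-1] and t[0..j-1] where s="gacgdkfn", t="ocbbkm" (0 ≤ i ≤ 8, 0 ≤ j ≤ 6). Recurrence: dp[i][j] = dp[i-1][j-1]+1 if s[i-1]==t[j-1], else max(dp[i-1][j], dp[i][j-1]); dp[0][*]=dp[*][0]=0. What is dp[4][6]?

   ''  o  c  b  b  k  m
''  0  0  0  0  0  0  0
 g  0  0  0  0  0  0  0
 a  0  0  0  0  0  0  0
 c  0  0  1  1  1  1  1
 g  0  0  1  1  1  1  1
 d  0  0  1  1  1  1  1
 k  0  0  1  1  1  2  2
 f  0  0  1  1  1  2  2
 n  0  0  1  1  1  2  2

1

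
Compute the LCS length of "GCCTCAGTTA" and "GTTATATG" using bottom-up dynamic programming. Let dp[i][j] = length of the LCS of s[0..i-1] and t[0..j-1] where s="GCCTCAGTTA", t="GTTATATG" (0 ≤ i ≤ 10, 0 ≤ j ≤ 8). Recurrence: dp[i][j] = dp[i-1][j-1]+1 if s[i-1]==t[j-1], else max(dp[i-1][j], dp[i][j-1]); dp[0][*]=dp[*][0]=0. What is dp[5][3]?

2

   ''  G  T  T  A  T  A  T  G
''  0  0  0  0  0  0  0  0  0
 G  0  1  1  1  1  1  1  1  1
 C  0  1  1  1  1  1  1  1  1
 C  0  1  1  1  1  1  1  1  1
 T  0  1  2  2  2  2  2  2  2
 C  0  1  2  2  2  2  2  2  2
 A  0  1  2  2  3  3  3  3  3
 G  0  1  2  2  3  3  3  3  4
 T  0  1  2  3  3  4  4  4  4
 T  0  1  2  3  3  4  4  5  5
 A  0  1  2  3  4  4  5  5  5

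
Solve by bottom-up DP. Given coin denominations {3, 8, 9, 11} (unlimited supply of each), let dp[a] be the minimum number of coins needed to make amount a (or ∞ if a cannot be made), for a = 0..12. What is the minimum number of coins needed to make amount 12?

 a  0  1  2  3  4  5  6  7  8  9 10 11 12
dp  0  -  -  1  -  -  2  -  1  1  -  1  2
(- denotes ∞ / unreachable)

2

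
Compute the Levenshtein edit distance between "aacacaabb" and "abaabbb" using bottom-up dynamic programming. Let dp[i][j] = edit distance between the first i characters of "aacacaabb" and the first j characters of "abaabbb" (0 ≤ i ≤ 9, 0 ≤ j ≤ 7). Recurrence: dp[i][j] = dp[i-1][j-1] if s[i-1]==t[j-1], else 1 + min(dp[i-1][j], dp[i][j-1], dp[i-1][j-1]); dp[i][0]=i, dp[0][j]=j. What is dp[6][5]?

   ''  a  b  a  a  b  b  b
''  0  1  2  3  4  5  6  7
 a  1  0  1  2  3  4  5  6
 a  2  1  1  1  2  3  4  5
 c  3  2  2  2  2  3  4  5
 a  4  3  3  2  2  3  4  5
 c  5  4  4  3  3  3  4  5
 a  6  5  5  4  3  4  4  5
 a  7  6  6  5  4  4  5  5
 b  8  7  6  6  5  4  4  5
 b  9  8  7  7  6  5  4  4

4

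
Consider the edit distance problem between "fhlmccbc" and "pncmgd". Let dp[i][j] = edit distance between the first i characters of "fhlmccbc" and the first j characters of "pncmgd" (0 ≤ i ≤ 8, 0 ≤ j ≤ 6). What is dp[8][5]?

   ''  p  n  c  m  g  d
''  0  1  2  3  4  5  6
 f  1  1  2  3  4  5  6
 h  2  2  2  3  4  5  6
 l  3  3  3  3  4  5  6
 m  4  4  4  4  3  4  5
 c  5  5  5  4  4  4  5
 c  6  6  6  5  5  5  5
 b  7  7  7  6  6  6  6
 c  8  8  8  7  7  7  7

7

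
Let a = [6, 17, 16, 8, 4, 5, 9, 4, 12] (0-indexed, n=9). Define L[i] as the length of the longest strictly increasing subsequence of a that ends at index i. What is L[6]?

3

   i    0    1    2    3    4    5    6    7    8
a[i]    6   17   16    8    4    5    9    4   12
L[i]    1    2    2    2    1    2    3    1    4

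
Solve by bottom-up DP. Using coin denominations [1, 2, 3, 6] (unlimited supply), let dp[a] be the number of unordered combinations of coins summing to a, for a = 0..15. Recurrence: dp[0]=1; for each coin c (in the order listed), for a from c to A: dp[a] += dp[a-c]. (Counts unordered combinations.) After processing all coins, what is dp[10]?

18

after  coin     0     1     2     3     4     5     6     7     8     9    10    11    12    13    14    15
          1     1     1     1     1     1     1     1     1     1     1     1     1     1     1     1     1
          2     1     1     2     2     3     3     4     4     5     5     6     6     7     7     8     8
          3     1     1     2     3     4     5     7     8    10    12    14    16    19    21    24    27
          6     1     1     2     3     4     5     8     9    12    15    18    21    27    30    36    42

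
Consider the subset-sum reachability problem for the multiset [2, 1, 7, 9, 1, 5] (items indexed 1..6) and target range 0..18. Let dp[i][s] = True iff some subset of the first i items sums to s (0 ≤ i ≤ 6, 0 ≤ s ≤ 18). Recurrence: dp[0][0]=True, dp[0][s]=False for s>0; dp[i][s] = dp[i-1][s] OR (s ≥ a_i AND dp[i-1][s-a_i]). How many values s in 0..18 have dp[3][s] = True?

i\s   0   1   2   3   4   5   6   7   8   9  10  11  12  13  14  15  16  17  18
  0   T   F   F   F   F   F   F   F   F   F   F   F   F   F   F   F   F   F   F
  1   T   F   T   F   F   F   F   F   F   F   F   F   F   F   F   F   F   F   F
  2   T   T   T   T   F   F   F   F   F   F   F   F   F   F   F   F   F   F   F
  3   T   T   T   T   F   F   F   T   T   T   T   F   F   F   F   F   F   F   F
  4   T   T   T   T   F   F   F   T   T   T   T   T   T   F   F   F   T   T   T
  5   T   T   T   T   T   F   F   T   T   T   T   T   T   T   F   F   T   T   T
  6   T   T   T   T   T   T   T   T   T   T   T   T   T   T   T   T   T   T   T

8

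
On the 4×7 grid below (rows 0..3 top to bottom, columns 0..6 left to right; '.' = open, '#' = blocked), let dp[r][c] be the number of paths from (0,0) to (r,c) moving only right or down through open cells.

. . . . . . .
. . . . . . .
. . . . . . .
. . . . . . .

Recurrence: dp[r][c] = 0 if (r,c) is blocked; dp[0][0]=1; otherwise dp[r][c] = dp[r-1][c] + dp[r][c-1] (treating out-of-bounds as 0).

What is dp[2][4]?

15

r\c   0   1   2   3   4   5   6
  0   1   1   1   1   1   1   1
  1   1   2   3   4   5   6   7
  2   1   3   6  10  15  21  28
  3   1   4  10  20  35  56  84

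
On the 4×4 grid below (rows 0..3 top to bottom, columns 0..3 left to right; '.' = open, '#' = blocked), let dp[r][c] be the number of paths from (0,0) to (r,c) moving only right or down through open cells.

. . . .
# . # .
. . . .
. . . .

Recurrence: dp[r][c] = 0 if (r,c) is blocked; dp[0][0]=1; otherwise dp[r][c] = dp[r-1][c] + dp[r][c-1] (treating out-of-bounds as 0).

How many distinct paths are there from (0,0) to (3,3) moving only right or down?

4

r\c   0   1   2   3
  0   1   1   1   1
  1   0   1   0   1
  2   0   1   1   2
  3   0   1   2   4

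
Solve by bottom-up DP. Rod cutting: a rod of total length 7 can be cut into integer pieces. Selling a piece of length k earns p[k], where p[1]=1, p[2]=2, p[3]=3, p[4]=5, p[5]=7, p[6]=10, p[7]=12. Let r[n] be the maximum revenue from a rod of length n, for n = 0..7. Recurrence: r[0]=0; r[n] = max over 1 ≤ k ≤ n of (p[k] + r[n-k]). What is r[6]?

10

   n    0    1    2    3    4    5    6    7
r[n]    0    1    2    3    5    7   10   12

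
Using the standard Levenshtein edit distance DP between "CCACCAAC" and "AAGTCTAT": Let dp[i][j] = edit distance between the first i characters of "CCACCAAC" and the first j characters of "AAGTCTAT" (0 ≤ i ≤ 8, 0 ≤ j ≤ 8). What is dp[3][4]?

   ''  A  A  G  T  C  T  A  T
''  0  1  2  3  4  5  6  7  8
 C  1  1  2  3  4  4  5  6  7
 C  2  2  2  3  4  4  5  6  7
 A  3  2  2  3  4  5  5  5  6
 C  4  3  3  3  4  4  5  6  6
 C  5  4  4  4  4  4  5  6  7
 A  6  5  4  5  5  5  5  5  6
 A  7  6  5  5  6  6  6  5  6
 C  8  7  6  6  6  6  7  6  6

4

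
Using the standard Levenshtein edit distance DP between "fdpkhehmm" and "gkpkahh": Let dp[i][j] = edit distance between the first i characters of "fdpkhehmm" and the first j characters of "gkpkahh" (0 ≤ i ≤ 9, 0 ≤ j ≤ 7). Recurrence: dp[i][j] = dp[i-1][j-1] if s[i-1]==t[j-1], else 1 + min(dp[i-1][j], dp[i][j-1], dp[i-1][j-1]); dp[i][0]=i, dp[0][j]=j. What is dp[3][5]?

   ''  g  k  p  k  a  h  h
''  0  1  2  3  4  5  6  7
 f  1  1  2  3  4  5  6  7
 d  2  2  2  3  4  5  6  7
 p  3  3  3  2  3  4  5  6
 k  4  4  3  3  2  3  4  5
 h  5  5  4  4  3  3  3  4
 e  6  6  5  5  4  4  4  4
 h  7  7  6  6  5  5  4  4
 m  8  8  7  7  6  6  5  5
 m  9  9  8  8  7  7  6  6

4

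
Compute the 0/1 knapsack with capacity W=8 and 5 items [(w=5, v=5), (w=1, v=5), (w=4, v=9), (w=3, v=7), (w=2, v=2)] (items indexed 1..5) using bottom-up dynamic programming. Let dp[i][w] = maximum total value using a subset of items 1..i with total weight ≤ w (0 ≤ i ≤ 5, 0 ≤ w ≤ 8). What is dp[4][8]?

21

i\w   0   1   2   3   4   5   6   7   8
  0   0   0   0   0   0   0   0   0   0
  1   0   0   0   0   0   5   5   5   5
  2   0   5   5   5   5   5  10  10  10
  3   0   5   5   5   9  14  14  14  14
  4   0   5   5   7  12  14  14  16  21
  5   0   5   5   7  12  14  14  16  21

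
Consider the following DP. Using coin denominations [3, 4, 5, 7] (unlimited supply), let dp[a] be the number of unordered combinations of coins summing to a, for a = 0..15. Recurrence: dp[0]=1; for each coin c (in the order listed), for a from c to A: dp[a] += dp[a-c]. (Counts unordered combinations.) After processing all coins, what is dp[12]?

4

after  coin     0     1     2     3     4     5     6     7     8     9    10    11    12    13    14    15
          3     1     0     0     1     0     0     1     0     0     1     0     0     1     0     0     1
          4     1     0     0     1     1     0     1     1     1     1     1     1     2     1     1     2
          5     1     0     0     1     1     1     1     1     2     2     2     2     3     3     3     4
          7     1     0     0     1     1     1     1     2     2     2     3     3     4     4     5     6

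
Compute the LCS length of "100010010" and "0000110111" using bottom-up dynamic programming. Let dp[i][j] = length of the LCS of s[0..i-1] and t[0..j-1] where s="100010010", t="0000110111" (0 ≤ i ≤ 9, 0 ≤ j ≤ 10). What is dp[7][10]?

5

   ''  0  0  0  0  1  1  0  1  1  1
''  0  0  0  0  0  0  0  0  0  0  0
 1  0  0  0  0  0  1  1  1  1  1  1
 0  0  1  1  1  1  1  1  2  2  2  2
 0  0  1  2  2  2  2  2  2  2  2  2
 0  0  1  2  3  3  3  3  3  3  3  3
 1  0  1  2  3  3  4  4  4  4  4  4
 0  0  1  2  3  4  4  4  5  5  5  5
 0  0  1  2  3  4  4  4  5  5  5  5
 1  0  1  2  3  4  5  5  5  6  6  6
 0  0  1  2  3  4  5  5  6  6  6  6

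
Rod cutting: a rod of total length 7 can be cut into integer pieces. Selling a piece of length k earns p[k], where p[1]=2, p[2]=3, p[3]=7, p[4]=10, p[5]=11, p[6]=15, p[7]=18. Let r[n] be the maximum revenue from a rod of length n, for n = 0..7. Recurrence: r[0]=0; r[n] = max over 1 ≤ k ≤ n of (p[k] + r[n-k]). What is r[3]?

   n    0    1    2    3    4    5    6    7
r[n]    0    2    4    7   10   12   15   18

7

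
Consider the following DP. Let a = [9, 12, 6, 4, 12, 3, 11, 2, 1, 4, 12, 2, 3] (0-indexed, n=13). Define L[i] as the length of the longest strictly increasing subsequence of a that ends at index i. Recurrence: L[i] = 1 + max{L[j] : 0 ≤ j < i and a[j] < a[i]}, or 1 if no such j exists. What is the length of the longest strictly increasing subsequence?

3

   i    0    1    2    3    4    5    6    7    8    9   10   11   12
a[i]    9   12    6    4   12    3   11    2    1    4   12    2    3
L[i]    1    2    1    1    2    1    2    1    1    2    3    2    3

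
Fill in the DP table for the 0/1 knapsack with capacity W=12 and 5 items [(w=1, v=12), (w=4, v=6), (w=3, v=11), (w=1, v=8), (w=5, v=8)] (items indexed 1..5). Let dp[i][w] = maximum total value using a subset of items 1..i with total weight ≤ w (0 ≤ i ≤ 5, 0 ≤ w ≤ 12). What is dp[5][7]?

31

i\w   0   1   2   3   4   5   6   7   8   9  10  11  12
  0   0   0   0   0   0   0   0   0   0   0   0   0   0
  1   0  12  12  12  12  12  12  12  12  12  12  12  12
  2   0  12  12  12  12  18  18  18  18  18  18  18  18
  3   0  12  12  12  23  23  23  23  29  29  29  29  29
  4   0  12  20  20  23  31  31  31  31  37  37  37  37
  5   0  12  20  20  23  31  31  31  31  37  39  39  39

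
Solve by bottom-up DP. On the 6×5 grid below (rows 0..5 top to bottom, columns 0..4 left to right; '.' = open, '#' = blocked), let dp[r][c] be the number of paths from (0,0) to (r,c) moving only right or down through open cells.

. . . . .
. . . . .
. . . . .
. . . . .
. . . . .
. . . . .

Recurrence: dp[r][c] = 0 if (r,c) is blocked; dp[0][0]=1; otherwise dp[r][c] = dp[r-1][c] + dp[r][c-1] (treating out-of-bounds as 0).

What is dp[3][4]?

35

r\c   0   1   2   3   4
  0   1   1   1   1   1
  1   1   2   3   4   5
  2   1   3   6  10  15
  3   1   4  10  20  35
  4   1   5  15  35  70
  5   1   6  21  56 126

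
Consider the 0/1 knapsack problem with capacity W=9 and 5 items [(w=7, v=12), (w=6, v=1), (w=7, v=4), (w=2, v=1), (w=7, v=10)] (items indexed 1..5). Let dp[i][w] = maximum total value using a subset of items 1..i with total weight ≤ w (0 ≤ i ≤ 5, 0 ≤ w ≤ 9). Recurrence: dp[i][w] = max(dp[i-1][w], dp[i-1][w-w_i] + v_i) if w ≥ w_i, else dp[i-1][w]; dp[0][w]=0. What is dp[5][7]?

i\w   0   1   2   3   4   5   6   7   8   9
  0   0   0   0   0   0   0   0   0   0   0
  1   0   0   0   0   0   0   0  12  12  12
  2   0   0   0   0   0   0   1  12  12  12
  3   0   0   0   0   0   0   1  12  12  12
  4   0   0   1   1   1   1   1  12  12  13
  5   0   0   1   1   1   1   1  12  12  13

12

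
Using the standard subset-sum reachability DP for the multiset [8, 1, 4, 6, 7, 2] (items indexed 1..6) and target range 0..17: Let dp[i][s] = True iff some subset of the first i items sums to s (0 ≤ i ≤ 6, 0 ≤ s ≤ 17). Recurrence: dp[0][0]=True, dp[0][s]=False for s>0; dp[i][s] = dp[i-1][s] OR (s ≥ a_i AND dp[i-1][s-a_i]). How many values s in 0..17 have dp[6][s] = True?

18

i\s   0   1   2   3   4   5   6   7   8   9  10  11  12  13  14  15  16  17
  0   T   F   F   F   F   F   F   F   F   F   F   F   F   F   F   F   F   F
  1   T   F   F   F   F   F   F   F   T   F   F   F   F   F   F   F   F   F
  2   T   T   F   F   F   F   F   F   T   T   F   F   F   F   F   F   F   F
  3   T   T   F   F   T   T   F   F   T   T   F   F   T   T   F   F   F   F
  4   T   T   F   F   T   T   T   T   T   T   T   T   T   T   T   T   F   F
  5   T   T   F   F   T   T   T   T   T   T   T   T   T   T   T   T   T   T
  6   T   T   T   T   T   T   T   T   T   T   T   T   T   T   T   T   T   T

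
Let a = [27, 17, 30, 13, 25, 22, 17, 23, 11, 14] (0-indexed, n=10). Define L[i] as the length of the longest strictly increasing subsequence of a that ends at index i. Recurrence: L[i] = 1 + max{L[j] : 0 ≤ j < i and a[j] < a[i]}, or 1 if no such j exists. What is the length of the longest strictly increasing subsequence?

3

   i    0    1    2    3    4    5    6    7    8    9
a[i]   27   17   30   13   25   22   17   23   11   14
L[i]    1    1    2    1    2    2    2    3    1    2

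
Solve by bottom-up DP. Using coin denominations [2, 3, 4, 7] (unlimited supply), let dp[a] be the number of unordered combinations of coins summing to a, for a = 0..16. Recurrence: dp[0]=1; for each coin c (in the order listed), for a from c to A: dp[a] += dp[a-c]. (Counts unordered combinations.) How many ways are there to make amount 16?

14

after  coin     0     1     2     3     4     5     6     7     8     9    10    11    12    13    14    15    16
          2     1     0     1     0     1     0     1     0     1     0     1     0     1     0     1     0     1
          3     1     0     1     1     1     1     2     1     2     2     2     2     3     2     3     3     3
          4     1     0     1     1     2     1     3     2     4     3     5     4     7     5     8     7    10
          7     1     0     1     1     2     1     3     3     4     4     6     6     8     8    11    11    14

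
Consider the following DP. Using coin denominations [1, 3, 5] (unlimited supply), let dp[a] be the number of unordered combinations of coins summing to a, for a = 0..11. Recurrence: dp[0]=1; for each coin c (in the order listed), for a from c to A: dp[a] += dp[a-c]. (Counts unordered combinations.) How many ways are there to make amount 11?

after  coin     0     1     2     3     4     5     6     7     8     9    10    11
          1     1     1     1     1     1     1     1     1     1     1     1     1
          3     1     1     1     2     2     2     3     3     3     4     4     4
          5     1     1     1     2     2     3     4     4     5     6     7     8

8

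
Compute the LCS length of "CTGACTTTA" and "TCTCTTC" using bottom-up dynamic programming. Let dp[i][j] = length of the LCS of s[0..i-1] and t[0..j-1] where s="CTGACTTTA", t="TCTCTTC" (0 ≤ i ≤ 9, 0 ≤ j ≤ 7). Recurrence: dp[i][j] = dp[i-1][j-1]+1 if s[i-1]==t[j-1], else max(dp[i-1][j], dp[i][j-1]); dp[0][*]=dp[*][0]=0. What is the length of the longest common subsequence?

   ''  T  C  T  C  T  T  C
''  0  0  0  0  0  0  0  0
 C  0  0  1  1  1  1  1  1
 T  0  1  1  2  2  2  2  2
 G  0  1  1  2  2  2  2  2
 A  0  1  1  2  2  2  2  2
 C  0  1  2  2  3  3  3  3
 T  0  1  2  3  3  4  4  4
 T  0  1  2  3  3  4  5  5
 T  0  1  2  3  3  4  5  5
 A  0  1  2  3  3  4  5  5

5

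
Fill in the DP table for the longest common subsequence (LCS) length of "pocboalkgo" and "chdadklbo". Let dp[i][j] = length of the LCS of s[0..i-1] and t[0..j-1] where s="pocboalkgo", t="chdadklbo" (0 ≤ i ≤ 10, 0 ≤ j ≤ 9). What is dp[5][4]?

   ''  c  h  d  a  d  k  l  b  o
''  0  0  0  0  0  0  0  0  0  0
 p  0  0  0  0  0  0  0  0  0  0
 o  0  0  0  0  0  0  0  0  0  1
 c  0  1  1  1  1  1  1  1  1  1
 b  0  1  1  1  1  1  1  1  2  2
 o  0  1  1  1  1  1  1  1  2  3
 a  0  1  1  1  2  2  2  2  2  3
 l  0  1  1  1  2  2  2  3  3  3
 k  0  1  1  1  2  2  3  3  3  3
 g  0  1  1  1  2  2  3  3  3  3
 o  0  1  1  1  2  2  3  3  3  4

1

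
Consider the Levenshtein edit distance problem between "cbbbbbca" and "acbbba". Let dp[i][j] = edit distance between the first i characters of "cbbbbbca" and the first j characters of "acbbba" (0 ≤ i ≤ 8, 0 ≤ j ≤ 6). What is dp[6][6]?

   ''  a  c  b  b  b  a
''  0  1  2  3  4  5  6
 c  1  1  1  2  3  4  5
 b  2  2  2  1  2  3  4
 b  3  3  3  2  1  2  3
 b  4  4  4  3  2  1  2
 b  5  5  5  4  3  2  2
 b  6  6  6  5  4  3  3
 c  7  7  6  6  5  4  4
 a  8  7  7  7  6  5  4

3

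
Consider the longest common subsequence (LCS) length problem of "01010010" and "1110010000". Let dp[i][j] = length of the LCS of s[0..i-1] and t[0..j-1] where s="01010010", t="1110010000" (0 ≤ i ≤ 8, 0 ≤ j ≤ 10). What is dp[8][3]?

3

   ''  1  1  1  0  0  1  0  0  0  0
''  0  0  0  0  0  0  0  0  0  0  0
 0  0  0  0  0  1  1  1  1  1  1  1
 1  0  1  1  1  1  1  2  2  2  2  2
 0  0  1  1  1  2  2  2  3  3  3  3
 1  0  1  2  2  2  2  3  3  3  3  3
 0  0  1  2  2  3  3  3  4  4  4  4
 0  0  1  2  2  3  4  4  4  5  5  5
 1  0  1  2  3  3  4  5  5  5  5  5
 0  0  1  2  3  4  4  5  6  6  6  6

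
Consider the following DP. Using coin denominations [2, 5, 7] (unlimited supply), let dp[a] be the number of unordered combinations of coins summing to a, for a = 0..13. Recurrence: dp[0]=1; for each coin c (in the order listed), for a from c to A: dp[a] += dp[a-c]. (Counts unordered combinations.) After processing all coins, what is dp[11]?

after  coin     0     1     2     3     4     5     6     7     8     9    10    11    12    13
          2     1     0     1     0     1     0     1     0     1     0     1     0     1     0
          5     1     0     1     0     1     1     1     1     1     1     2     1     2     1
          7     1     0     1     0     1     1     1     2     1     2     2     2     3     2

2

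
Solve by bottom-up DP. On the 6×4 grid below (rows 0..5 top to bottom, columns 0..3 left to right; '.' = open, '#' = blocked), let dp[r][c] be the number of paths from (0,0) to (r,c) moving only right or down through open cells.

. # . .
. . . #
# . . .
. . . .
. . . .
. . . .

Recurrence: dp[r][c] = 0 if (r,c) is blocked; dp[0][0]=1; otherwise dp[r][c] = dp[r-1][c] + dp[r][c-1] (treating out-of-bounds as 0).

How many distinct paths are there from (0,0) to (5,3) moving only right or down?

r\c   0   1   2   3
  0   1   0   0   0
  1   1   1   1   0
  2   0   1   2   2
  3   0   1   3   5
  4   0   1   4   9
  5   0   1   5  14

14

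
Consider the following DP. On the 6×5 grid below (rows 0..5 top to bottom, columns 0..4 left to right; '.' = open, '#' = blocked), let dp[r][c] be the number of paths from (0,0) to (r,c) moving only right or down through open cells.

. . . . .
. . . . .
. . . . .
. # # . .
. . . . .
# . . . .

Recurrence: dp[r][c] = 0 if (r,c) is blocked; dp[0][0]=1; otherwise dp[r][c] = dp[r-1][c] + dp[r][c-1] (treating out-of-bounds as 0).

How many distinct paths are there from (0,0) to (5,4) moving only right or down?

49

r\c   0   1   2   3   4
  0   1   1   1   1   1
  1   1   2   3   4   5
  2   1   3   6  10  15
  3   1   0   0  10  25
  4   1   1   1  11  36
  5   0   1   2  13  49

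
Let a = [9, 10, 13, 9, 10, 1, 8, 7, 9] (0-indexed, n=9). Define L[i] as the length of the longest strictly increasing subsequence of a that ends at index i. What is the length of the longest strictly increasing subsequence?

3

   i    0    1    2    3    4    5    6    7    8
a[i]    9   10   13    9   10    1    8    7    9
L[i]    1    2    3    1    2    1    2    2    3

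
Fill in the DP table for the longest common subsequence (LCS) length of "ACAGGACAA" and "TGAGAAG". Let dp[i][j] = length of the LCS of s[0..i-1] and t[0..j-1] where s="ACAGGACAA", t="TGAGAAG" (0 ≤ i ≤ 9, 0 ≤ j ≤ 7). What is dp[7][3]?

2

   ''  T  G  A  G  A  A  G
''  0  0  0  0  0  0  0  0
 A  0  0  0  1  1  1  1  1
 C  0  0  0  1  1  1  1  1
 A  0  0  0  1  1  2  2  2
 G  0  0  1  1  2  2  2  3
 G  0  0  1  1  2  2  2  3
 A  0  0  1  2  2  3  3  3
 C  0  0  1  2  2  3  3  3
 A  0  0  1  2  2  3  4  4
 A  0  0  1  2  2  3  4  4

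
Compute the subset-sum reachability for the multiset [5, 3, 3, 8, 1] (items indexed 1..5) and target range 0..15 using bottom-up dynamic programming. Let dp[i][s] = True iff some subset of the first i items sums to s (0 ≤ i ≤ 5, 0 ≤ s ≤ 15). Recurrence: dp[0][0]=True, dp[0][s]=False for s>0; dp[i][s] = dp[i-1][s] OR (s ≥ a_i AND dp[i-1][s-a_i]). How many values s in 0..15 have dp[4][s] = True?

8

i\s   0   1   2   3   4   5   6   7   8   9  10  11  12  13  14  15
  0   T   F   F   F   F   F   F   F   F   F   F   F   F   F   F   F
  1   T   F   F   F   F   T   F   F   F   F   F   F   F   F   F   F
  2   T   F   F   T   F   T   F   F   T   F   F   F   F   F   F   F
  3   T   F   F   T   F   T   T   F   T   F   F   T   F   F   F   F
  4   T   F   F   T   F   T   T   F   T   F   F   T   F   T   T   F
  5   T   T   F   T   T   T   T   T   T   T   F   T   T   T   T   T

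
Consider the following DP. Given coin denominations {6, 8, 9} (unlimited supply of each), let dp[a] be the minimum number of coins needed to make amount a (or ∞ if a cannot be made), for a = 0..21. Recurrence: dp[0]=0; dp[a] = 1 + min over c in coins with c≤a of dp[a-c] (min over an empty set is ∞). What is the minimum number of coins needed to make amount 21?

3

 a  0  1  2  3  4  5  6  7  8  9 10 11 12 13 14 15 16 17 18 19 20 21
dp  0  -  -  -  -  -  1  -  1  1  -  -  2  -  2  2  2  2  2  -  3  3
(- denotes ∞ / unreachable)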